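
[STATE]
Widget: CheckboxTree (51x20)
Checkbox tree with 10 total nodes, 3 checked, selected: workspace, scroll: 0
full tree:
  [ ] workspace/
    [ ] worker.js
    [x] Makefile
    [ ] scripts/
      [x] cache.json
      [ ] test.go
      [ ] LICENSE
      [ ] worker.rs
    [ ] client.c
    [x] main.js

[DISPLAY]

>[-] workspace/                                    
   [ ] worker.js                                   
   [x] Makefile                                    
   [-] scripts/                                    
     [x] cache.json                                
     [ ] test.go                                   
     [ ] LICENSE                                   
     [ ] worker.rs                                 
   [ ] client.c                                    
   [x] main.js                                     
                                                   
                                                   
                                                   
                                                   
                                                   
                                                   
                                                   
                                                   
                                                   
                                                   


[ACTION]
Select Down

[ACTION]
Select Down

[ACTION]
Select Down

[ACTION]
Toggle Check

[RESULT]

 [-] workspace/                                    
   [ ] worker.js                                   
   [x] Makefile                                    
>  [x] scripts/                                    
     [x] cache.json                                
     [x] test.go                                   
     [x] LICENSE                                   
     [x] worker.rs                                 
   [ ] client.c                                    
   [x] main.js                                     
                                                   
                                                   
                                                   
                                                   
                                                   
                                                   
                                                   
                                                   
                                                   
                                                   


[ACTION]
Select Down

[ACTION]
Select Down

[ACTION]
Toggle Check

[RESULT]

 [-] workspace/                                    
   [ ] worker.js                                   
   [x] Makefile                                    
   [-] scripts/                                    
     [x] cache.json                                
>    [ ] test.go                                   
     [x] LICENSE                                   
     [x] worker.rs                                 
   [ ] client.c                                    
   [x] main.js                                     
                                                   
                                                   
                                                   
                                                   
                                                   
                                                   
                                                   
                                                   
                                                   
                                                   


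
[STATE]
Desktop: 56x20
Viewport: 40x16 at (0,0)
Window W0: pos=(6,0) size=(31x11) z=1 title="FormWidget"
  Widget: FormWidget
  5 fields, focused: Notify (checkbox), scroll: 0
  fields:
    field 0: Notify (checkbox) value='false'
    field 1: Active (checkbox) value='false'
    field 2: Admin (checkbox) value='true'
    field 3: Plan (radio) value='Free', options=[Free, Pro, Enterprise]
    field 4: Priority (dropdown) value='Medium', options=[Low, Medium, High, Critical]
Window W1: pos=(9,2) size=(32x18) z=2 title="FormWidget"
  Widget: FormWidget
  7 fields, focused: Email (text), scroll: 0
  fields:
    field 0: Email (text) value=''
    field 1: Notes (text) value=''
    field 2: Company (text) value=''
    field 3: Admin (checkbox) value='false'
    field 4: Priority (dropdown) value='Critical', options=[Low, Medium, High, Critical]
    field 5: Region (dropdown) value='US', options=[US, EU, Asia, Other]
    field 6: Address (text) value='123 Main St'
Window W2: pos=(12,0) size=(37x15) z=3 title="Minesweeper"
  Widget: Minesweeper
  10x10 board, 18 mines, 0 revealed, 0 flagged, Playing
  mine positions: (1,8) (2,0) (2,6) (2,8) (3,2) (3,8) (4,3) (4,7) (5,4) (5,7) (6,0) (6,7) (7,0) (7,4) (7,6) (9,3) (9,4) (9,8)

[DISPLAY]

      ┏━━━━━┏━━━━━━━━━━━━━━━━━━━━━━━━━━━
      ┃ Form┃ Minesweeper               
      ┠──┏━━┠───────────────────────────
      ┃> ┃ F┃■■■■■■■■■■                 
      ┃  ┠──┃■■■■■■■■■■                 
      ┃  ┃> ┃■■■■■■■■■■                 
      ┃  ┃  ┃■■■■■■■■■■                 
      ┃  ┃  ┃■■■■■■■■■■                 
      ┃  ┃  ┃■■■■■■■■■■                 
      ┃  ┃  ┃■■■■■■■■■■                 
      ┗━━┃  ┃■■■■■■■■■■                 
         ┃  ┃■■■■■■■■■■                 
         ┃  ┃■■■■■■■■■■                 
         ┃  ┃                           
         ┃  ┗━━━━━━━━━━━━━━━━━━━━━━━━━━━
         ┃                              


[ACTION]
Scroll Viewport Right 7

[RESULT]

━━━━━┏━━━━━━━━━━━━━━━━━━━━━━━━━━━━━━━━━━
 Form┃ Minesweeper                      
──┏━━┠──────────────────────────────────
> ┃ F┃■■■■■■■■■■                        
  ┠──┃■■■■■■■■■■                        
  ┃> ┃■■■■■■■■■■                        
  ┃  ┃■■■■■■■■■■                        
  ┃  ┃■■■■■■■■■■                        
  ┃  ┃■■■■■■■■■■                        
  ┃  ┃■■■■■■■■■■                        
━━┃  ┃■■■■■■■■■■                        
  ┃  ┃■■■■■■■■■■                        
  ┃  ┃■■■■■■■■■■                        
  ┃  ┃                                  
  ┃  ┗━━━━━━━━━━━━━━━━━━━━━━━━━━━━━━━━━━
  ┃                              ┃      


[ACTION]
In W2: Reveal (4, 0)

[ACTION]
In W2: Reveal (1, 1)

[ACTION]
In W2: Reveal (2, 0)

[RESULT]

━━━━━┏━━━━━━━━━━━━━━━━━━━━━━━━━━━━━━━━━━
 Form┃ Minesweeper                      
──┏━━┠──────────────────────────────────
> ┃ F┃■■■■■■■■■■                        
  ┠──┃■1■■■■■■✹■                        
  ┃> ┃✹■■■■■✹■✹■                        
  ┃  ┃12✹■■■■■✹■                        
  ┃  ┃ 1■✹■■■✹■■                        
  ┃  ┃11■■✹■■✹■■                        
  ┃  ┃✹■■■■■■✹■■                        
━━┃  ┃✹■■■✹■✹■■■                        
  ┃  ┃■■■■■■■■■■                        
  ┃  ┃■■■✹✹■■■✹■                        
  ┃  ┃                                  
  ┃  ┗━━━━━━━━━━━━━━━━━━━━━━━━━━━━━━━━━━
  ┃                              ┃      


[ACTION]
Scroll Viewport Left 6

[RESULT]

     ┏━━━━━┏━━━━━━━━━━━━━━━━━━━━━━━━━━━━
     ┃ Form┃ Minesweeper                
     ┠──┏━━┠────────────────────────────
     ┃> ┃ F┃■■■■■■■■■■                  
     ┃  ┠──┃■1■■■■■■✹■                  
     ┃  ┃> ┃✹■■■■■✹■✹■                  
     ┃  ┃  ┃12✹■■■■■✹■                  
     ┃  ┃  ┃ 1■✹■■■✹■■                  
     ┃  ┃  ┃11■■✹■■✹■■                  
     ┃  ┃  ┃✹■■■■■■✹■■                  
     ┗━━┃  ┃✹■■■✹■✹■■■                  
        ┃  ┃■■■■■■■■■■                  
        ┃  ┃■■■✹✹■■■✹■                  
        ┃  ┃                            
        ┃  ┗━━━━━━━━━━━━━━━━━━━━━━━━━━━━
        ┃                              ┃


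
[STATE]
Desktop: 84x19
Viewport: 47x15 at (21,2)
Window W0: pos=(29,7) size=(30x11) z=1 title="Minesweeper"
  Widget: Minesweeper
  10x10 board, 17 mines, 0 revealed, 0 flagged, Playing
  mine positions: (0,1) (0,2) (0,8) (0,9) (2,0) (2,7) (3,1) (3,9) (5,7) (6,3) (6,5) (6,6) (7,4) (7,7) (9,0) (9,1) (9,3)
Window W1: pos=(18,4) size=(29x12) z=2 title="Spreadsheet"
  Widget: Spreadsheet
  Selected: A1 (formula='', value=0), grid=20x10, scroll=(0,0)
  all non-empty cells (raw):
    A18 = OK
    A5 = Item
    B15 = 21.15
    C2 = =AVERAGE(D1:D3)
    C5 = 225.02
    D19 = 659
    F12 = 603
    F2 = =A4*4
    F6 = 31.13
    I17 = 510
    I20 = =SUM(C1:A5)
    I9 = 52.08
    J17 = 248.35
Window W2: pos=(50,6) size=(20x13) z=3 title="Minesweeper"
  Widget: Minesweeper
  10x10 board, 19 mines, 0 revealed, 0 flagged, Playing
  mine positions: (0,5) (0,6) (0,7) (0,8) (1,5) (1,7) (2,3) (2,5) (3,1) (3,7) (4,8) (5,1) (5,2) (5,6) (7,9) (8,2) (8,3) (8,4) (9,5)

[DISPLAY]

                                               
                                               
━━━━━━━━━━━━━━━━━━━━━━━━━┓                     
preadsheet               ┃                     
─────────────────────────┨   ┏━━━━━━━━━━━━━━━━━
:                        ┃━━━┃ Minesweeper     
     A       B       C   ┃   ┠─────────────────
-------------------------┃───┃■■■■■■■■■■       
1      [0]       0       ┃   ┃■■■■■■■■■■       
2        0       0       ┃   ┃■■■■■■■■■■       
3        0       0       ┃   ┃■■■■■■■■■■       
4        0       0       ┃   ┃■■■■■■■■■■       
5 Item           0  225.0┃   ┃■■■■■■■■■■       
━━━━━━━━━━━━━━━━━━━━━━━━━┛   ┃■■■■■■■■■■       
        ┃■■■■■■■■■■          ┃■■■■■■■■■■       


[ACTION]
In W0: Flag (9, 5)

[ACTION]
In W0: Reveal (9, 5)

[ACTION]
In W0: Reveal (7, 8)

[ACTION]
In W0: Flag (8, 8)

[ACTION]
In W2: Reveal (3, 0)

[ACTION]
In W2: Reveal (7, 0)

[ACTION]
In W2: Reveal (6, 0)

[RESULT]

                                               
                                               
━━━━━━━━━━━━━━━━━━━━━━━━━┓                     
preadsheet               ┃                     
─────────────────────────┨   ┏━━━━━━━━━━━━━━━━━
:                        ┃━━━┃ Minesweeper     
     A       B       C   ┃   ┠─────────────────
-------------------------┃───┃■■■■■■■■■■       
1      [0]       0       ┃   ┃■■■■■■■■■■       
2        0       0       ┃   ┃■■■■■■■■■■       
3        0       0       ┃   ┃1■■■■■■■■■       
4        0       0       ┃   ┃■■■■■■■■■■       
5 Item           0  225.0┃   ┃■■■■■■■■■■       
━━━━━━━━━━━━━━━━━━━━━━━━━┛   ┃12■■■■■■■■       
        ┃■■■■■■■■■■          ┃ 1■■■■■■■■       


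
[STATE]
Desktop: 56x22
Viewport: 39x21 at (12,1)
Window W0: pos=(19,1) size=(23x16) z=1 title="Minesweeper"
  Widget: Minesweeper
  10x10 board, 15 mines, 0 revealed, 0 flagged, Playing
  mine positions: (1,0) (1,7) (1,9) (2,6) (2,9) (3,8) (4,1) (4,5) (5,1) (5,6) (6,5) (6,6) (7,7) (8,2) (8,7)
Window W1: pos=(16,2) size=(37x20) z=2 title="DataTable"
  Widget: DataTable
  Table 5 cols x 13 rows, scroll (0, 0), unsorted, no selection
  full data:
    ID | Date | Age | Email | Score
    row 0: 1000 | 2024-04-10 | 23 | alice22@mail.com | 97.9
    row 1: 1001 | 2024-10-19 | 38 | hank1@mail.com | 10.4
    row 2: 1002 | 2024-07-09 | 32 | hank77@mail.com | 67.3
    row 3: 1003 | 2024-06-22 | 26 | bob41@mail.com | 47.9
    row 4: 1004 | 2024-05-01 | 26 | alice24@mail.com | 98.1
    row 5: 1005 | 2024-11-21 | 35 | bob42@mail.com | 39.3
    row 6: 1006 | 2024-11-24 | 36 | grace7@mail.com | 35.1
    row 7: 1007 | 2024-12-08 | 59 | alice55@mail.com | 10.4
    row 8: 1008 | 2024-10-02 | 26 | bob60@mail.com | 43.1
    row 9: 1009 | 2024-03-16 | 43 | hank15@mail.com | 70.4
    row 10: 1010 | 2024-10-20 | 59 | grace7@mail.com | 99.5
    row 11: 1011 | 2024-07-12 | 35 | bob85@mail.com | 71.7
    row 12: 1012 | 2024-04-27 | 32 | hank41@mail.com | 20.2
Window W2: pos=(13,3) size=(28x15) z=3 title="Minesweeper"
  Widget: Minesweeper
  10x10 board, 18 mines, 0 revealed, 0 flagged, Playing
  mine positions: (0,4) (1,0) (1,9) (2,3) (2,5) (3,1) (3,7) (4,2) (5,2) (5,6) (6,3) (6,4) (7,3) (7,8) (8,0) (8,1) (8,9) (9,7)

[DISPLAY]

       ┏━━━━━━━━━━━━━━━━━━━━━┓         
    ┏━━━━━━━━━━━━━━━━━━━━━━━━━━━━━━━━━━
 ┏━━━━━━━━━━━━━━━━━━━━━━━━━━┓          
 ┃ Minesweeper              ┃──────────
 ┠──────────────────────────┨l         
 ┃■■■■■■■■■■                ┃──────────
 ┃■■■■■■■■■■                ┃e22@mail.c
 ┃■■■■■■■■■■                ┃1@mail.com
 ┃■■■■■■■■■■                ┃77@mail.co
 ┃■■■■■■■■■■                ┃1@mail.com
 ┃■■■■■■■■■■                ┃e24@mail.c
 ┃■■■■■■■■■■                ┃2@mail.com
 ┃■■■■■■■■■■                ┃e7@mail.co
 ┃■■■■■■■■■■                ┃e55@mail.c
 ┃■■■■■■■■■■                ┃0@mail.com
 ┃                          ┃15@mail.co
 ┗━━━━━━━━━━━━━━━━━━━━━━━━━━┛e7@mail.co
    ┃1011│2024-07-12│35 │bob85@mail.com
    ┃1012│2024-04-27│32 │hank41@mail.co
    ┃                                  
    ┗━━━━━━━━━━━━━━━━━━━━━━━━━━━━━━━━━━


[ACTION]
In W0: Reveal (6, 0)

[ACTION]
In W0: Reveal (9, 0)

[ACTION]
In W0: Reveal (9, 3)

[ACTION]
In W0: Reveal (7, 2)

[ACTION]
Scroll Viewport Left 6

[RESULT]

             ┏━━━━━━━━━━━━━━━━━━━━━┓   
          ┏━━━━━━━━━━━━━━━━━━━━━━━━━━━━
       ┏━━━━━━━━━━━━━━━━━━━━━━━━━━┓    
       ┃ Minesweeper              ┃────
       ┠──────────────────────────┨l   
       ┃■■■■■■■■■■                ┃────
       ┃■■■■■■■■■■                ┃e22@
       ┃■■■■■■■■■■                ┃1@ma
       ┃■■■■■■■■■■                ┃77@m
       ┃■■■■■■■■■■                ┃1@ma
       ┃■■■■■■■■■■                ┃e24@
       ┃■■■■■■■■■■                ┃2@ma
       ┃■■■■■■■■■■                ┃e7@m
       ┃■■■■■■■■■■                ┃e55@
       ┃■■■■■■■■■■                ┃0@ma
       ┃                          ┃15@m
       ┗━━━━━━━━━━━━━━━━━━━━━━━━━━┛e7@m
          ┃1011│2024-07-12│35 │bob85@ma
          ┃1012│2024-04-27│32 │hank41@m
          ┃                            
          ┗━━━━━━━━━━━━━━━━━━━━━━━━━━━━


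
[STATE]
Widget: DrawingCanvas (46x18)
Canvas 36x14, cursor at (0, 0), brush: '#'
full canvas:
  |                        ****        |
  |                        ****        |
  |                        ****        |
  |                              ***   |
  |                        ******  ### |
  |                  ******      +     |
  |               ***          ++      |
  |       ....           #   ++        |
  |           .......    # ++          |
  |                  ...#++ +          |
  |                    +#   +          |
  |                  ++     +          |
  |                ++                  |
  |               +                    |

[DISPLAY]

+                       ****                  
                        ****                  
                        ****                  
                              ***             
                        ******  ###           
                  ******      +               
               ***          ++                
       ....           #   ++                  
           .......    # ++                    
                  ...#++ +                    
                    +#   +                    
                  ++     +                    
                ++                            
               +                              
                                              
                                              
                                              
                                              


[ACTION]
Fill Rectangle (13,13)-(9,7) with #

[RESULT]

+                       ****                  
                        ****                  
                        ****                  
                              ***             
                        ******  ###           
                  ******      +               
               ***          ++                
       ....           #   ++                  
           .......    # ++                    
       #######    ...#++ +                    
       #######      +#   +                    
       #######    ++     +                    
       #######  ++                            
       ####### +                              
                                              
                                              
                                              
                                              


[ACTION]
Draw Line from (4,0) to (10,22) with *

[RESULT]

+                       ****                  
                        ****                  
                        ****                  
                              ***             
**                      ******  ###           
  ****            ******      +               
      ****     ***          ++                
       ...***         #   ++                  
           ..****.    # ++                    
       #######   ****#++ +                    
       #######      +**  +                    
       #######    ++     +                    
       #######  ++                            
       ####### +                              
                                              
                                              
                                              
                                              


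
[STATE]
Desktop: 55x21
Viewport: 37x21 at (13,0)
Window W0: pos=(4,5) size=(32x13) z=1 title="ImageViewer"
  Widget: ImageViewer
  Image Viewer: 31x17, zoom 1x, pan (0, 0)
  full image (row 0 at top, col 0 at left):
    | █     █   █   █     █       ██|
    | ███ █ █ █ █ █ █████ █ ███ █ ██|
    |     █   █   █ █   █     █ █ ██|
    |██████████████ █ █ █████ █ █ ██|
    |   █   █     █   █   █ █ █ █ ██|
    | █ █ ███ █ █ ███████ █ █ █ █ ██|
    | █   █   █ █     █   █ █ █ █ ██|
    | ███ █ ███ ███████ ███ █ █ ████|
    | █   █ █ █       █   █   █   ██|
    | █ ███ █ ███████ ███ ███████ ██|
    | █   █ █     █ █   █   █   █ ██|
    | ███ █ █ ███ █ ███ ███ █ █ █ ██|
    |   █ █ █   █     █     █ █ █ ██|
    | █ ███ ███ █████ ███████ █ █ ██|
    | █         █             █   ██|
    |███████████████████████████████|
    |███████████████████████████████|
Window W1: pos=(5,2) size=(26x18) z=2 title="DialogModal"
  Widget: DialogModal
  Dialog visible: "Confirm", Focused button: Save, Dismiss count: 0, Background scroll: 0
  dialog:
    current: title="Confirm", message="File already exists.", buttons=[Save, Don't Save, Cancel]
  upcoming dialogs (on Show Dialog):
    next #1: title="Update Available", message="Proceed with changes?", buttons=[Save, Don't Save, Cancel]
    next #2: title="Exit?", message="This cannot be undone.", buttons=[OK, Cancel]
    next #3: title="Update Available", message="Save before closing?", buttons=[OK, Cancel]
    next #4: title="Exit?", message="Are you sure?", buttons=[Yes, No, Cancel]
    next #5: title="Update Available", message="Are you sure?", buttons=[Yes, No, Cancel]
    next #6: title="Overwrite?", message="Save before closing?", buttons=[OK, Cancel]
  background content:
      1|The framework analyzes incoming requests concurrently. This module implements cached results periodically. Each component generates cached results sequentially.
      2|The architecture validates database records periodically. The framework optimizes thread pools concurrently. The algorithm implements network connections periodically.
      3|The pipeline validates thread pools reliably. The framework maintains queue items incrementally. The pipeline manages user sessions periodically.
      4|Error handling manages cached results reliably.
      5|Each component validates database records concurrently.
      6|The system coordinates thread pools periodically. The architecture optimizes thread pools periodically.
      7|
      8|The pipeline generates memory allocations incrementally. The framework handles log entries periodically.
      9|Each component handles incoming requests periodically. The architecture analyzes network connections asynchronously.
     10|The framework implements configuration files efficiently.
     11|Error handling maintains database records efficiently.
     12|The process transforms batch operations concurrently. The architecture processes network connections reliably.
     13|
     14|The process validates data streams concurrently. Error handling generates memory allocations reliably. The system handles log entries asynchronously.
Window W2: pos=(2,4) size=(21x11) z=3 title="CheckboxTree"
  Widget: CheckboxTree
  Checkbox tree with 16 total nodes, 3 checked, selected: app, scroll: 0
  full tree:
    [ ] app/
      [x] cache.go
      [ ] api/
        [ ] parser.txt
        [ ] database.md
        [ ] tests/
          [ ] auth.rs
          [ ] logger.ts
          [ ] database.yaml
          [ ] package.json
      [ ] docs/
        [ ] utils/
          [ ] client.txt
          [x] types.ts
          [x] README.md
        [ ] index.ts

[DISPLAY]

                                     
                                     
━━━━━━━━━━━━━━━━━┓                   
Modal            ┃                   
━━━━━━━━━┓───────┨                   
ree      ┃lyzes i┃━━━━┓              
─────────┨validat┃    ┃              
         ┃dates t┃────┨              
he.go    ┃nages c┃   █┃              
/        ┃────┐es┃ █ █┃              
arser.txt┃    │ t┃ █ █┃              
atabase.m┃xist│  ┃ █ █┃              
ests/    ┃Save│ m┃ █ █┃              
 auth.rs ┃────┘ i┃ █ █┃              
━━━━━━━━━┛lements┃ █ █┃              
andling maintains┃ ███┃              
cess transforms b┃   █┃              
                 ┃━━━━┛              
cess validates da┃                   
━━━━━━━━━━━━━━━━━┛                   
                                     


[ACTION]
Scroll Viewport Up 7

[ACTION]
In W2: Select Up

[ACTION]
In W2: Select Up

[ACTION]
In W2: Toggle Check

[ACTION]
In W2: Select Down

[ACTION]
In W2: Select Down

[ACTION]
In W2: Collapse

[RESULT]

                                     
                                     
━━━━━━━━━━━━━━━━━┓                   
Modal            ┃                   
━━━━━━━━━┓───────┨                   
ree      ┃lyzes i┃━━━━┓              
─────────┨validat┃    ┃              
         ┃dates t┃────┨              
he.go    ┃nages c┃   █┃              
/        ┃────┐es┃ █ █┃              
s/       ┃    │ t┃ █ █┃              
tils/    ┃xist│  ┃ █ █┃              
 client.t┃Save│ m┃ █ █┃              
 types.ts┃────┘ i┃ █ █┃              
━━━━━━━━━┛lements┃ █ █┃              
andling maintains┃ ███┃              
cess transforms b┃   █┃              
                 ┃━━━━┛              
cess validates da┃                   
━━━━━━━━━━━━━━━━━┛                   
                                     


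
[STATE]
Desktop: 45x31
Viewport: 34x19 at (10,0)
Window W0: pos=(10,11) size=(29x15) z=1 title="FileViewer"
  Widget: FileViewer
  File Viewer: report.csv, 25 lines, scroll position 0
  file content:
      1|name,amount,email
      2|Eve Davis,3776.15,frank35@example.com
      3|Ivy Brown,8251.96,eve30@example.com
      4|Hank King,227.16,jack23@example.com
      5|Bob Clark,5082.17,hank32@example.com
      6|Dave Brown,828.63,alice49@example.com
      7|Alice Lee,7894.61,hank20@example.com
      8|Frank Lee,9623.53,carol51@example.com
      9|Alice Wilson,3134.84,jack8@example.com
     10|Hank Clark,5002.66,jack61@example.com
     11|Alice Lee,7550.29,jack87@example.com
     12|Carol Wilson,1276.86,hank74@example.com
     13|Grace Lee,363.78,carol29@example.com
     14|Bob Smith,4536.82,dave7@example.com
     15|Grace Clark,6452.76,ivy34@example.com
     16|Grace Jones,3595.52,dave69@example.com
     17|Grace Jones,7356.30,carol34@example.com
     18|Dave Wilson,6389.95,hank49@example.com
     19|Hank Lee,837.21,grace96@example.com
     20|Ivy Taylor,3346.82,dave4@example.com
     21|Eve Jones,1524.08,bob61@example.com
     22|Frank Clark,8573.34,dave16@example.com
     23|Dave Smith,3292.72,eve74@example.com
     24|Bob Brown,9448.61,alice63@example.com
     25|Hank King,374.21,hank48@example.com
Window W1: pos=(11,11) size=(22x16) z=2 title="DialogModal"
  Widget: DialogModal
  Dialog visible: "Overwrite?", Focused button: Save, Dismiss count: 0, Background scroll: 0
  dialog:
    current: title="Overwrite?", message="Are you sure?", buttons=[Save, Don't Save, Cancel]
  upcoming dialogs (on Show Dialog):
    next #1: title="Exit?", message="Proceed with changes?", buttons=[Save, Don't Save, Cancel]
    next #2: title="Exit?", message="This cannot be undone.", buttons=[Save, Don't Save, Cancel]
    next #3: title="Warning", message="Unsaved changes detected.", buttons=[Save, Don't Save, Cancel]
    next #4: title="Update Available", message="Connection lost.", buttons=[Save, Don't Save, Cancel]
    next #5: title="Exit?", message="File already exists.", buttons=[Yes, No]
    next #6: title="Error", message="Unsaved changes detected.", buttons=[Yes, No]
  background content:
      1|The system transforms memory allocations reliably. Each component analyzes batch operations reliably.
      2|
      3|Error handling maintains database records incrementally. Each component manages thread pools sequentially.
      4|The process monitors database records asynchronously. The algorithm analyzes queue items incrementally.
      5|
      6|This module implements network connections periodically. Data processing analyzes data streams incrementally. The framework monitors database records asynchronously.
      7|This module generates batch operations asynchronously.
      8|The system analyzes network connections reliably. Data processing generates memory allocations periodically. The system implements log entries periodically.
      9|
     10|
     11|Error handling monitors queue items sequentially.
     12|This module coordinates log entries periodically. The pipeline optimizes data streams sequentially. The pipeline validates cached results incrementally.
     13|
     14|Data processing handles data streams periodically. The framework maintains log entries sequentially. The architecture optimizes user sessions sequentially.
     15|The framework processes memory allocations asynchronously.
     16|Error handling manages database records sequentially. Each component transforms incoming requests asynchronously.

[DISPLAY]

                                  
                                  
                                  
                                  
                                  
                                  
                                  
                                  
                                  
                                  
                                  
┏┏━━━━━━━━━━━━━━━━━━━━┓━━━━━┓     
┃┃ DialogModal        ┃     ┃     
┠┠────────────────────┨─────┨     
┃┃The system transform┃    ▲┃     
┃┃                    ┃k35@█┃     
┃┃Error handling maint┃0@ex░┃     
┃┃Th┌──────────────┐rs┃3@ex░┃     
┃┃  │  Overwrite?  │  ┃32@e░┃     


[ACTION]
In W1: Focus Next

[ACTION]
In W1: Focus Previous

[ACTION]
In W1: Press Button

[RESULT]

                                  
                                  
                                  
                                  
                                  
                                  
                                  
                                  
                                  
                                  
                                  
┏┏━━━━━━━━━━━━━━━━━━━━┓━━━━━┓     
┃┃ DialogModal        ┃     ┃     
┠┠────────────────────┨─────┨     
┃┃The system transform┃    ▲┃     
┃┃                    ┃k35@█┃     
┃┃Error handling maint┃0@ex░┃     
┃┃The process monitors┃3@ex░┃     
┃┃                    ┃32@e░┃     


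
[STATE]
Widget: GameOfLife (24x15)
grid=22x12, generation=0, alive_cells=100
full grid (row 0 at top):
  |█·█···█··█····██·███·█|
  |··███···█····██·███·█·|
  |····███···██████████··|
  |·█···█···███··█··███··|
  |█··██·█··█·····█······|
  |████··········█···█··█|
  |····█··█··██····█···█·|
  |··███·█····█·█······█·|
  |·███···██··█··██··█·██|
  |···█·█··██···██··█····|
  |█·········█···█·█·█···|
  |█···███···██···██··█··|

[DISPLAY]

Gen: 0                  
█·█···█··█····██·███·█  
··███···█····██·███·█·  
····███···██████████··  
·█···█···███··█··███··  
█··██·█··█·····█······  
████··········█···█··█  
····█··█··██····█···█·  
··███·█····█·█······█·  
·███···██··█··██··█·██  
···█·█··██···██··█····  
█·········█···█·█·█···  
█···███···██···██··█··  
                        
                        


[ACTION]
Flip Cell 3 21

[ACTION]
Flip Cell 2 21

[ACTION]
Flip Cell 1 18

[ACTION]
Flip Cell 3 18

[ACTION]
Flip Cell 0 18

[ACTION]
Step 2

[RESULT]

Gen: 2                  
·███······█···█·······  
·····███··█···█···██·█  
·██··█████········█···  
··██·█·············█··  
█··█·█···██···███·██··  
███···█··██···██·····█  
█·██·····██·█·██···███  
········█···█·██······  
██·█·······█···█·█···█  
··█·█·······██··█·····  
····█████····██····█··  
··········███·████····  
                        
                        


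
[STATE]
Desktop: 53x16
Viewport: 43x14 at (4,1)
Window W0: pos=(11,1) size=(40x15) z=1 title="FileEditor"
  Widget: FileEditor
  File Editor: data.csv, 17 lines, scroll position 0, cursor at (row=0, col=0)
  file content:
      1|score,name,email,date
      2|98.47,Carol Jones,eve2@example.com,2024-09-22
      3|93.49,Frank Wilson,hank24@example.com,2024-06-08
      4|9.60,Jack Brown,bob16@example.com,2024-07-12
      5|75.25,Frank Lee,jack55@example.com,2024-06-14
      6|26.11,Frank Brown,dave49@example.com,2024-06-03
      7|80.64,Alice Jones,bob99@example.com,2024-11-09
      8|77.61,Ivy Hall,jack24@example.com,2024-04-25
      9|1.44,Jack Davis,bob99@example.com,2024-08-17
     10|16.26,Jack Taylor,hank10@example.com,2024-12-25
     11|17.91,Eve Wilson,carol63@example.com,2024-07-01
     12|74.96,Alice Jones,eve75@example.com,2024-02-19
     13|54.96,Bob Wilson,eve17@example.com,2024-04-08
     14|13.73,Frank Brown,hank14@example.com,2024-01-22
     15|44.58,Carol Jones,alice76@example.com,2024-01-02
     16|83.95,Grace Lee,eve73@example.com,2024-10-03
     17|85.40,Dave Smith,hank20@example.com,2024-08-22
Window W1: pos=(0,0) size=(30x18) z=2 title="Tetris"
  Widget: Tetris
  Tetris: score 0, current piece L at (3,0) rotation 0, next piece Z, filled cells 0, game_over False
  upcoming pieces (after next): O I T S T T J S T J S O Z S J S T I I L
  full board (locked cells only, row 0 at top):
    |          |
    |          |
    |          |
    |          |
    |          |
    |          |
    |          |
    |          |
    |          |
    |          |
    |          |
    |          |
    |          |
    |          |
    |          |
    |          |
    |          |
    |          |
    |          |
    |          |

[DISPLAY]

tris                     ┃━━━━━━━━━━━━━━━━━
─────────────────────────┨                 
       │Next:            ┃─────────────────
       │▓▓               ┃ate              
       │ ▓▓              ┃eve2@example.com,
       │                 ┃,hank24@example.c
       │                 ┃b16@example.com,2
       │                 ┃ck55@example.com,
       │Score:           ┃dave49@example.co
       │0                ┃bob99@example.com
       │                 ┃k24@example.com,2
       │                 ┃b99@example.com,2
       │                 ┃hank10@example.co
       │                 ┃arol63@example.co


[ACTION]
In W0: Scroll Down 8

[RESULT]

tris                     ┃━━━━━━━━━━━━━━━━━
─────────────────────────┨                 
       │Next:            ┃─────────────────
       │▓▓               ┃bob99@example.com
       │ ▓▓              ┃k24@example.com,2
       │                 ┃b99@example.com,2
       │                 ┃hank10@example.co
       │                 ┃arol63@example.co
       │Score:           ┃eve75@example.com
       │0                ┃ve17@example.com,
       │                 ┃hank14@example.co
       │                 ┃alice76@example.c
       │                 ┃e73@example.com,2
       │                 ┃ank20@example.com


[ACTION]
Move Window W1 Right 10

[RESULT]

      ┃ Tetris                     ┃━━━━━━━
      ┠────────────────────────────┨       
      ┃          │Next:            ┃───────
      ┃          │▓▓               ┃ple.com
      ┃          │ ▓▓              ┃e.com,2
      ┃          │                 ┃e.com,2
      ┃          │                 ┃mple.co
      ┃          │                 ┃mple.co
      ┃          │Score:           ┃ple.com
      ┃          │0                ┃le.com,
      ┃          │                 ┃mple.co
      ┃          │                 ┃ample.c
      ┃          │                 ┃e.com,2
      ┃          │                 ┃ple.com


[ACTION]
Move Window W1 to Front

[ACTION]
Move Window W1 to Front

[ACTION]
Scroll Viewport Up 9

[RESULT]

      ┏━━━━━━━━━━━━━━━━━━━━━━━━━━━━┓       
      ┃ Tetris                     ┃━━━━━━━
      ┠────────────────────────────┨       
      ┃          │Next:            ┃───────
      ┃          │▓▓               ┃ple.com
      ┃          │ ▓▓              ┃e.com,2
      ┃          │                 ┃e.com,2
      ┃          │                 ┃mple.co
      ┃          │                 ┃mple.co
      ┃          │Score:           ┃ple.com
      ┃          │0                ┃le.com,
      ┃          │                 ┃mple.co
      ┃          │                 ┃ample.c
      ┃          │                 ┃e.com,2


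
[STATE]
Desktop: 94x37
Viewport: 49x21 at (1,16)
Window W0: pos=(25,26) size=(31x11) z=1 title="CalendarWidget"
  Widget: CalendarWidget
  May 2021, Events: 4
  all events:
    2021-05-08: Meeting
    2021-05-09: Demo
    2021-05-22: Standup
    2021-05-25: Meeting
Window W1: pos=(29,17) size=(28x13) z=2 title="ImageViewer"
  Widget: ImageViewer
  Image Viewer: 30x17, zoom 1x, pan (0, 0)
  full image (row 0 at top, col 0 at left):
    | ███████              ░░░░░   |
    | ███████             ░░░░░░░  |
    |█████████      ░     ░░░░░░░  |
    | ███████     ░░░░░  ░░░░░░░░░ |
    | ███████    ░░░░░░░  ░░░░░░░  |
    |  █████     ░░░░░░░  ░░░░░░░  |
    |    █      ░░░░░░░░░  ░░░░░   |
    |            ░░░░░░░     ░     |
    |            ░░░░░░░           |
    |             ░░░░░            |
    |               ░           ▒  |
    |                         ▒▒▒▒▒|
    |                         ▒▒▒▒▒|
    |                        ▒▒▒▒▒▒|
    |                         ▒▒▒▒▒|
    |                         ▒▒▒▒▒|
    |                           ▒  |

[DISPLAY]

                                                 
                            ┏━━━━━━━━━━━━━━━━━━━━
                            ┃ ImageViewer        
                            ┠────────────────────
                            ┃ ███████            
                            ┃ ███████            
                            ┃█████████      ░    
                            ┃ ███████     ░░░░░  
                            ┃ ███████    ░░░░░░░ 
                            ┃  █████     ░░░░░░░ 
                        ┏━━━┃    █      ░░░░░░░░░
                        ┃ Ca┃            ░░░░░░░ 
                        ┠───┃            ░░░░░░░ 
                        ┃   ┗━━━━━━━━━━━━━━━━━━━━
                        ┃Mo Tu We Th Fr Sa Su    
                        ┃                1  2    
                        ┃ 3  4  5  6  7  8*  9*  
                        ┃10 11 12 13 14 15 16    
                        ┃17 18 19 20 21 22* 23   
                        ┃24 25* 26 27 28 29 30   
                        ┗━━━━━━━━━━━━━━━━━━━━━━━━


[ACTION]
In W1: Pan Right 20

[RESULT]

                                                 
                            ┏━━━━━━━━━━━━━━━━━━━━
                            ┃ ImageViewer        
                            ┠────────────────────
                            ┃  ░░░░░             
                            ┃ ░░░░░░░            
                            ┃ ░░░░░░░            
                            ┃░░░░░░░░░           
                            ┃ ░░░░░░░            
                            ┃ ░░░░░░░            
                        ┏━━━┃  ░░░░░             
                        ┃ Ca┃    ░               
                        ┠───┃                    
                        ┃   ┗━━━━━━━━━━━━━━━━━━━━
                        ┃Mo Tu We Th Fr Sa Su    
                        ┃                1  2    
                        ┃ 3  4  5  6  7  8*  9*  
                        ┃10 11 12 13 14 15 16    
                        ┃17 18 19 20 21 22* 23   
                        ┃24 25* 26 27 28 29 30   
                        ┗━━━━━━━━━━━━━━━━━━━━━━━━


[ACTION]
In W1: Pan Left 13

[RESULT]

                                                 
                            ┏━━━━━━━━━━━━━━━━━━━━
                            ┃ ImageViewer        
                            ┠────────────────────
                            ┃█              ░░░░░
                            ┃█             ░░░░░░
                            ┃██      ░     ░░░░░░
                            ┃█     ░░░░░  ░░░░░░░
                            ┃█    ░░░░░░░  ░░░░░░
                            ┃     ░░░░░░░  ░░░░░░
                        ┏━━━┃    ░░░░░░░░░  ░░░░░
                        ┃ Ca┃     ░░░░░░░     ░  
                        ┠───┃     ░░░░░░░        
                        ┃   ┗━━━━━━━━━━━━━━━━━━━━
                        ┃Mo Tu We Th Fr Sa Su    
                        ┃                1  2    
                        ┃ 3  4  5  6  7  8*  9*  
                        ┃10 11 12 13 14 15 16    
                        ┃17 18 19 20 21 22* 23   
                        ┃24 25* 26 27 28 29 30   
                        ┗━━━━━━━━━━━━━━━━━━━━━━━━
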